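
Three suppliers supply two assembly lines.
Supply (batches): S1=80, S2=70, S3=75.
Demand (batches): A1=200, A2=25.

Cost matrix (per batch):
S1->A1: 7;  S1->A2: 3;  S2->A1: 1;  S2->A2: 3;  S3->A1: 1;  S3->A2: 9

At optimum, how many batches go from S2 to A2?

0

The minimum-cost plan:
  S1->A1: 55 batches
  S1->A2: 25 batches
  S2->A1: 70 batches
  S3->A1: 75 batches
Total cost = 605.
The route S2→A2 is not used.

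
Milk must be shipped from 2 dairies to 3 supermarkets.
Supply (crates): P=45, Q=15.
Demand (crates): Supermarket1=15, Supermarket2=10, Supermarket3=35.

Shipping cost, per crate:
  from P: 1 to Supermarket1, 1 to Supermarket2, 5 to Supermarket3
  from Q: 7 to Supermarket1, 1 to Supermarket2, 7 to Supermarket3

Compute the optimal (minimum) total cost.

An optimal shipping plan:
  P–Supermarket1: 15 × 1 = 15
  P–Supermarket3: 30 × 5 = 150
  Q–Supermarket2: 10 × 1 = 10
  Q–Supermarket3: 5 × 7 = 35
Total = 15 + 150 + 10 + 35 = 210.
(Supply check: P ships 45; Q ships 15.)

210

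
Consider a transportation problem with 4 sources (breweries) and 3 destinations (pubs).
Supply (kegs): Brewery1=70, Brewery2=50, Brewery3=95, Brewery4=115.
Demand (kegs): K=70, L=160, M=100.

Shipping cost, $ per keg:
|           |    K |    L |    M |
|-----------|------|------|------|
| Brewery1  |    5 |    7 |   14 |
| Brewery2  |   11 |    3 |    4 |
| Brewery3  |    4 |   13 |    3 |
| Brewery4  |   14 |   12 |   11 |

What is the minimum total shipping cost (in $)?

Optimal allocation:
  Brewery1–K: 70 × $5 = $350
  Brewery2–L: 50 × $3 = $150
  Brewery3–M: 95 × $3 = $285
  Brewery4–L: 110 × $12 = $1320
  Brewery4–M: 5 × $11 = $55
Total = 350 + 150 + 285 + 1320 + 55 = $2160.

2160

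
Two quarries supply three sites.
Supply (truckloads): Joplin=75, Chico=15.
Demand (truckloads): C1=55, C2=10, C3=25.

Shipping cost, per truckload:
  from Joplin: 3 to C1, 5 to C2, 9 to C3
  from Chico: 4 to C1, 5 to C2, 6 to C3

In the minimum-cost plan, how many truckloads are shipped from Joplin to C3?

Solving gives:
  Joplin→C1: 55 × 3 = 165
  Joplin→C2: 10 × 5 = 50
  Joplin→C3: 10 × 9 = 90
  Chico→C3: 15 × 6 = 90
Total cost = 395.
So Joplin→C3 carries 10 truckloads.

10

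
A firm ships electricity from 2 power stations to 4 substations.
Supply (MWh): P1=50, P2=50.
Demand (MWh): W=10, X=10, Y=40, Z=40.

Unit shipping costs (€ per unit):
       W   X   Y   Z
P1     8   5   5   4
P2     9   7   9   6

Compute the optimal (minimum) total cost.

580

Optimal allocation:
  P1 to X: 10 × €5 = €50
  P1 to Y: 40 × €5 = €200
  P2 to W: 10 × €9 = €90
  P2 to Z: 40 × €6 = €240
Total = 50 + 200 + 90 + 240 = €580.
(Supply check: P1 ships 50; P2 ships 50.)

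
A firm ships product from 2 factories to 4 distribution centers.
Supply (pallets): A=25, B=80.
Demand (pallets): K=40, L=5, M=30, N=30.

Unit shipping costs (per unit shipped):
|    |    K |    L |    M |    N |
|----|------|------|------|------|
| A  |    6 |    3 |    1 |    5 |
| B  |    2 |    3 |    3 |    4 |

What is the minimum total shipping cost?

One minimum-cost allocation:
  A–M: 25 × 1 = 25
  B–K: 40 × 2 = 80
  B–L: 5 × 3 = 15
  B–M: 5 × 3 = 15
  B–N: 30 × 4 = 120
Total = 25 + 80 + 15 + 15 + 120 = 255.

255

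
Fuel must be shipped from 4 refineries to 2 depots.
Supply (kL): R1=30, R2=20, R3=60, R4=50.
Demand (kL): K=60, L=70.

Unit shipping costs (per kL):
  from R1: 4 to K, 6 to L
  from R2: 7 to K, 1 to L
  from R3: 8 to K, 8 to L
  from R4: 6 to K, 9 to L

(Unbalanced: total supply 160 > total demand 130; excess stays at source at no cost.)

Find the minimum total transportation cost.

Optimal allocation:
  R1–K: 10 × 4 = 40
  R1–L: 20 × 6 = 120
  R2–L: 20 × 1 = 20
  R3–L: 30 × 8 = 240
  R4–K: 50 × 6 = 300
Total = 40 + 120 + 20 + 240 + 300 = 720.

720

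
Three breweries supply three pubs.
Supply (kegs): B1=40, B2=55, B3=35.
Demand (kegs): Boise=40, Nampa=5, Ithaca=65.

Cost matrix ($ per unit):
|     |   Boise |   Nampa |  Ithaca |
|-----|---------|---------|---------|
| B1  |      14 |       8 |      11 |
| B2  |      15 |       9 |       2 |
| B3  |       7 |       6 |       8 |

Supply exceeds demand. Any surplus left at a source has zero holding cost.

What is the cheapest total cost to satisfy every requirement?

An optimal shipping plan:
  B1–Boise: 5 × $14 = $70
  B1–Nampa: 5 × $8 = $40
  B1–Ithaca: 10 × $11 = $110
  B2–Ithaca: 55 × $2 = $110
  B3–Boise: 35 × $7 = $245
Total = 70 + 40 + 110 + 110 + 245 = $575.

575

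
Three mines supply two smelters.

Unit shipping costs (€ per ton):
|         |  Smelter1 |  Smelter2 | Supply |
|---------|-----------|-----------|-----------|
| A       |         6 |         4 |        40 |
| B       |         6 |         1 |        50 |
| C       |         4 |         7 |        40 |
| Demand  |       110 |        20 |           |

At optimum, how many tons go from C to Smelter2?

Optimal shipments:
  A->Smelter1: 40 × €6 = €240
  B->Smelter1: 30 × €6 = €180
  B->Smelter2: 20 × €1 = €20
  C->Smelter1: 40 × €4 = €160
Total cost = €600.
The route C→Smelter2 is not used.

0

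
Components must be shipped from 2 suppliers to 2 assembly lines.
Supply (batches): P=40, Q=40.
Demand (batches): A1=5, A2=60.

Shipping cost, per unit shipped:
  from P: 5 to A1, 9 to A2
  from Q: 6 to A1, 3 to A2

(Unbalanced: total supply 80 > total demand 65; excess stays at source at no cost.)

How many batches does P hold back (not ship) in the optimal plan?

15

Minimum-cost shipments:
  P–A1: 5 × 5 = 25
  P–A2: 20 × 9 = 180
  Q–A2: 40 × 3 = 120
Total cost = 325.
P ships 25 of its 40, leaving 15.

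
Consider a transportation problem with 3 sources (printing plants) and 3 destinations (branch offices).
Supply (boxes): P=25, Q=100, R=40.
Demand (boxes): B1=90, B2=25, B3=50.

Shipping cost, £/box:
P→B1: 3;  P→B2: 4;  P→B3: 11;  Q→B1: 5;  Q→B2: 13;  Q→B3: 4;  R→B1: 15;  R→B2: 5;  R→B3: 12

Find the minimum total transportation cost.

845

An optimal shipping plan:
  P→B1: 25 × £3 = £75
  Q→B1: 65 × £5 = £325
  Q→B3: 35 × £4 = £140
  R→B2: 25 × £5 = £125
  R→B3: 15 × £12 = £180
Total = 75 + 325 + 140 + 125 + 180 = £845.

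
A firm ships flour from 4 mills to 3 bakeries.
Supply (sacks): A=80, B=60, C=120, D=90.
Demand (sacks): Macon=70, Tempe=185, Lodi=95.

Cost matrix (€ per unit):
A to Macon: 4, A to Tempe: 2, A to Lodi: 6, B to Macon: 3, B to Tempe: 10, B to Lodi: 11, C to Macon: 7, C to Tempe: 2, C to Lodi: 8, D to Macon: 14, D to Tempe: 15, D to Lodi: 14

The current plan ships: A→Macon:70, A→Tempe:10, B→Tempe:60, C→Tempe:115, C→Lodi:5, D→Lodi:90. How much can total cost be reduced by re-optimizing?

Current plan cost = 70·4 + 10·2 + 60·10 + 115·2 + 5·8 + 90·14 = €2430.
Optimal plan:
  A->Macon: 10 × €4 = €40
  A->Tempe: 65 × €2 = €130
  A->Lodi: 5 × €6 = €30
  B->Macon: 60 × €3 = €180
  C->Tempe: 120 × €2 = €240
  D->Lodi: 90 × €14 = €1260
Optimal cost = €1880.
Saving = 2430 − 1880 = €550.

550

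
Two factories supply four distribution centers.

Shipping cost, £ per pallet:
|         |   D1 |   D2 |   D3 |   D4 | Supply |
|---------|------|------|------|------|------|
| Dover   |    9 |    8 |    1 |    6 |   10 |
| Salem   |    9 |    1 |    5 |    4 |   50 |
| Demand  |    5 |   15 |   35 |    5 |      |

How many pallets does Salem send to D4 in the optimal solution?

Solving gives:
  Dover–D3: 10 × £1 = £10
  Salem–D1: 5 × £9 = £45
  Salem–D2: 15 × £1 = £15
  Salem–D3: 25 × £5 = £125
  Salem–D4: 5 × £4 = £20
Total cost = £215.
So Salem→D4 carries 5 pallets.

5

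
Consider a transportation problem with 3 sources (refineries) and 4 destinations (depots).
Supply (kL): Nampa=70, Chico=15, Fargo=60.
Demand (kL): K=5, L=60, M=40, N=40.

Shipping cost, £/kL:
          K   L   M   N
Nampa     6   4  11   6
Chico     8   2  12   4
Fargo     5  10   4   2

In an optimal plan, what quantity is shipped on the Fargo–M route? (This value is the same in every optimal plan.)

40

Optimal shipments:
  Nampa→K: 5 × £6 = £30
  Nampa→L: 60 × £4 = £240
  Nampa→N: 5 × £6 = £30
  Chico→N: 15 × £4 = £60
  Fargo→M: 40 × £4 = £160
  Fargo→N: 20 × £2 = £40
Total cost = £560.
So Fargo→M carries 40 kL.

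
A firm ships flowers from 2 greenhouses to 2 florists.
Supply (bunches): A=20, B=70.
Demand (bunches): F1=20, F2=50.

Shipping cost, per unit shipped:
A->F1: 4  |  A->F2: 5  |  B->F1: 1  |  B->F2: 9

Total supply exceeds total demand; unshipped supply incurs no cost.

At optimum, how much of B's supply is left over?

Minimum-cost shipments:
  A to F2: 20 × 5 = 100
  B to F1: 20 × 1 = 20
  B to F2: 30 × 9 = 270
Total cost = 390.
B ships 50 of its 70, leaving 20.

20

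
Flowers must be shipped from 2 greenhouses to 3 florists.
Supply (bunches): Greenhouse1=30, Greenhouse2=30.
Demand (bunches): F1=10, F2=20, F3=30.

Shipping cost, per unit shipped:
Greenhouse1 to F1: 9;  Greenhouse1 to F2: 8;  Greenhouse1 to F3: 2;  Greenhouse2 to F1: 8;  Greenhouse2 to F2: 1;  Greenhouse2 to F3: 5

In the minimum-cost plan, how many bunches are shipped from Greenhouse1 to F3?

30

The minimum-cost plan:
  Greenhouse1→F3: 30 × 2 = 60
  Greenhouse2→F1: 10 × 8 = 80
  Greenhouse2→F2: 20 × 1 = 20
Total cost = 160.
So Greenhouse1→F3 carries 30 bunches.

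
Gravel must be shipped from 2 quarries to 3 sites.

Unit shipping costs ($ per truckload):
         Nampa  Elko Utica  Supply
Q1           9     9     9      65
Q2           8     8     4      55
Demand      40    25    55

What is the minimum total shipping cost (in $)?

Optimal allocation:
  Q1→Nampa: 40 × $9 = $360
  Q1→Elko: 25 × $9 = $225
  Q2→Utica: 55 × $4 = $220
Total = 360 + 225 + 220 = $805.
(Supply check: Q1 ships 65; Q2 ships 55.)

805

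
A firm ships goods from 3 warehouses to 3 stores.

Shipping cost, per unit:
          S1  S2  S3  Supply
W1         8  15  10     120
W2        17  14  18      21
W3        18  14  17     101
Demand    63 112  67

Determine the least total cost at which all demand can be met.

2812

Optimal allocation:
  W1→S1: 63 × 8 = 504
  W1→S3: 57 × 10 = 570
  W2→S2: 21 × 14 = 294
  W3→S2: 91 × 14 = 1274
  W3→S3: 10 × 17 = 170
Total = 504 + 570 + 294 + 1274 + 170 = 2812.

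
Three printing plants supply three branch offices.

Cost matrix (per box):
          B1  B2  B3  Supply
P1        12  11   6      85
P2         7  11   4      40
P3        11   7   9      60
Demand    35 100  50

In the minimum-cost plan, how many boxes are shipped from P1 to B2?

The minimum-cost plan:
  P1->B2: 40 × 11 = 440
  P1->B3: 45 × 6 = 270
  P2->B1: 35 × 7 = 245
  P2->B3: 5 × 4 = 20
  P3->B2: 60 × 7 = 420
Total cost = 1395.
So P1→B2 carries 40 boxes.

40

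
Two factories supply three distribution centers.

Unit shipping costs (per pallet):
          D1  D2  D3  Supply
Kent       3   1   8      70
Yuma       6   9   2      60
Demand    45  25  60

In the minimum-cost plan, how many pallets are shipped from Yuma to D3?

60

Optimal shipments:
  Kent→D1: 45 × 3 = 135
  Kent→D2: 25 × 1 = 25
  Yuma→D3: 60 × 2 = 120
Total cost = 280.
So Yuma→D3 carries 60 pallets.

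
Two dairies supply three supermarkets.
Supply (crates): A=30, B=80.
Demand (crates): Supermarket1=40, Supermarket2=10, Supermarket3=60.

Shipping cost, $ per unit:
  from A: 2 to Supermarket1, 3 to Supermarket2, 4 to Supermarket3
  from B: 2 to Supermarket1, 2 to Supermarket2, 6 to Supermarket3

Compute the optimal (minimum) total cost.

Optimal allocation:
  A–Supermarket3: 30 × $4 = $120
  B–Supermarket1: 40 × $2 = $80
  B–Supermarket2: 10 × $2 = $20
  B–Supermarket3: 30 × $6 = $180
Total = 120 + 80 + 20 + 180 = $400.

400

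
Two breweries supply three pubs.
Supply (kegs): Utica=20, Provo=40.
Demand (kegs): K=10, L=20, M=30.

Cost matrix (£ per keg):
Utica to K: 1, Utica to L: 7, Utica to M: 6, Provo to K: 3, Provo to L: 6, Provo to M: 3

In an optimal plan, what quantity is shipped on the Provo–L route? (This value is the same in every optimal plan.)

10

Solving gives:
  Utica–K: 10 kegs
  Utica–L: 10 kegs
  Provo–L: 10 kegs
  Provo–M: 30 kegs
Total cost = £230.
So Provo→L carries 10 kegs.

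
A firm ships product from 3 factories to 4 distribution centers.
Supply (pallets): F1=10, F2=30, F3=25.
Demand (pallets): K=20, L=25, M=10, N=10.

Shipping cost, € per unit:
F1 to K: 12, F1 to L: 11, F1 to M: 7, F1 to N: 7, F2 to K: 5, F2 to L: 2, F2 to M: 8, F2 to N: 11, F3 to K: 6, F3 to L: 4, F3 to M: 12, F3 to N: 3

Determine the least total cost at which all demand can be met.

An optimal shipping plan:
  F1–M: 10 × €7 = €70
  F2–K: 5 × €5 = €25
  F2–L: 25 × €2 = €50
  F3–K: 15 × €6 = €90
  F3–N: 10 × €3 = €30
Total = 70 + 25 + 50 + 90 + 30 = €265.
(Supply check: F1 ships 10; F2 ships 30; F3 ships 25.)

265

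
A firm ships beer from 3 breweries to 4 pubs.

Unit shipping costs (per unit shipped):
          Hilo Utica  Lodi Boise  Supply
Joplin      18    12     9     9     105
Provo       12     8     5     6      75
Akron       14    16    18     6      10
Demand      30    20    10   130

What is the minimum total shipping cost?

A cheapest plan:
  Joplin–Boise: 105 × 9 = 945
  Provo–Hilo: 30 × 12 = 360
  Provo–Utica: 20 × 8 = 160
  Provo–Lodi: 10 × 5 = 50
  Provo–Boise: 15 × 6 = 90
  Akron–Boise: 10 × 6 = 60
Total = 945 + 360 + 160 + 50 + 90 + 60 = 1665.

1665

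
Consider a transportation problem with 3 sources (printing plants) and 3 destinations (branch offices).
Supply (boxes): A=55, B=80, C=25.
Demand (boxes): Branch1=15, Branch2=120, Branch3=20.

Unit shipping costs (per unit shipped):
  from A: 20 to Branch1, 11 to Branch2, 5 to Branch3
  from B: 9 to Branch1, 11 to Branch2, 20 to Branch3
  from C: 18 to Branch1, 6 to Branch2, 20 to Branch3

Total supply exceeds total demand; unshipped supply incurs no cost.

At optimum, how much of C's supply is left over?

Minimum-cost shipments:
  A–Branch2: 35 × 11 = 385
  A–Branch3: 20 × 5 = 100
  B–Branch1: 15 × 9 = 135
  B–Branch2: 60 × 11 = 660
  C–Branch2: 25 × 6 = 150
Total cost = 1430.
C ships 25 of its 25, leaving 0.

0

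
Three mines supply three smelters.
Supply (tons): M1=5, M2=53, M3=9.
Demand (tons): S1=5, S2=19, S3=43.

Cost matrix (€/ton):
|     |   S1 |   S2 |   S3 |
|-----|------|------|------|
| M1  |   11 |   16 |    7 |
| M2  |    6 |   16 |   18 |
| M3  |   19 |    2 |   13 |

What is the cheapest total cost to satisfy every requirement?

An optimal shipping plan:
  M1->S3: 5 × €7 = €35
  M2->S1: 5 × €6 = €30
  M2->S2: 10 × €16 = €160
  M2->S3: 38 × €18 = €684
  M3->S2: 9 × €2 = €18
Total = 35 + 30 + 160 + 684 + 18 = €927.
(Supply check: M1 ships 5; M2 ships 53; M3 ships 9.)

927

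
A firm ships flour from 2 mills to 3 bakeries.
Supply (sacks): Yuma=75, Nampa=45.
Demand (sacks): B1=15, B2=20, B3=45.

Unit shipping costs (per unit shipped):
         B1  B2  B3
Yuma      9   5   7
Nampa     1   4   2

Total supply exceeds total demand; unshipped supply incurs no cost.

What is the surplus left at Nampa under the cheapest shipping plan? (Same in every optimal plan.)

0

An optimal plan:
  Yuma->B2: 20 × 5 = 100
  Yuma->B3: 15 × 7 = 105
  Nampa->B1: 15 × 1 = 15
  Nampa->B3: 30 × 2 = 60
Total cost = 280.
Nampa ships 45 of its 45, leaving 0.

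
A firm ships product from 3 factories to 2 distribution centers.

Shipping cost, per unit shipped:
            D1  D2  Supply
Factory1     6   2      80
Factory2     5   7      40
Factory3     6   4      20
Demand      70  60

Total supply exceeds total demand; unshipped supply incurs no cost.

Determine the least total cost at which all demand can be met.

Optimal allocation:
  Factory1 to D1: 10 × 6 = 60
  Factory1 to D2: 60 × 2 = 120
  Factory2 to D1: 40 × 5 = 200
  Factory3 to D1: 20 × 6 = 120
Total = 60 + 120 + 200 + 120 = 500.
(Supply check: Factory1 ships 70; Factory2 ships 40; Factory3 ships 20.)

500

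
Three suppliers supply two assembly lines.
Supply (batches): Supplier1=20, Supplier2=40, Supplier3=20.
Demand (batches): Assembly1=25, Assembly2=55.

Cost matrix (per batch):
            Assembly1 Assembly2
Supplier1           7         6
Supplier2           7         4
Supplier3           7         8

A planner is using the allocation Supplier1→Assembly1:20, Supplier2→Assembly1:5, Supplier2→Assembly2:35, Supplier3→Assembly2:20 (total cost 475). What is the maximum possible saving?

Current plan cost = 20·7 + 5·7 + 35·4 + 20·8 = 475.
Optimal plan:
  Supplier1 to Assembly1: 5 × 7 = 35
  Supplier1 to Assembly2: 15 × 6 = 90
  Supplier2 to Assembly2: 40 × 4 = 160
  Supplier3 to Assembly1: 20 × 7 = 140
Optimal cost = 425.
Saving = 475 − 425 = 50.

50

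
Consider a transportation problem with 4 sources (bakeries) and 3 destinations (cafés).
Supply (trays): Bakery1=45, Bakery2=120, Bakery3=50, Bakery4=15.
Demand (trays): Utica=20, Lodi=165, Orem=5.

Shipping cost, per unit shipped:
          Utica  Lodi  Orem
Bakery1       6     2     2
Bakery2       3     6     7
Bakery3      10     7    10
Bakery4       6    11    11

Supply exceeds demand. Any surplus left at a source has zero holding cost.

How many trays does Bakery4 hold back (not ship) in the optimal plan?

15

An optimal plan:
  Bakery1 to Lodi: 40 × 2 = 80
  Bakery1 to Orem: 5 × 2 = 10
  Bakery2 to Utica: 20 × 3 = 60
  Bakery2 to Lodi: 100 × 6 = 600
  Bakery3 to Lodi: 25 × 7 = 175
Total cost = 925.
Bakery4 ships 0 of its 15, leaving 15.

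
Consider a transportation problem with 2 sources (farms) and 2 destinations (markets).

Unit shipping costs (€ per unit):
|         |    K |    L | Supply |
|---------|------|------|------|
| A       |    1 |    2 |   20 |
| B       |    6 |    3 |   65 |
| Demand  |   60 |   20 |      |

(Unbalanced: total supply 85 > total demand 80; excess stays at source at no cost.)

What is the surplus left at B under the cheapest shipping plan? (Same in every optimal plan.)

5

An optimal plan:
  A->K: 20 × €1 = €20
  B->K: 40 × €6 = €240
  B->L: 20 × €3 = €60
Total cost = €320.
B ships 60 of its 65, leaving 5.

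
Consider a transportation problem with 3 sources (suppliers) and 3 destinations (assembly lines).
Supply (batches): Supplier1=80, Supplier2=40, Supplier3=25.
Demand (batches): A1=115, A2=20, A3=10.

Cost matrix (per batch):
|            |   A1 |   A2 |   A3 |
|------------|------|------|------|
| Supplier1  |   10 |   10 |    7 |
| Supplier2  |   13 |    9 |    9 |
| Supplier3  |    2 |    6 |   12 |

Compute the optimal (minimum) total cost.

1250

A cheapest plan:
  Supplier1–A1: 80 × 10 = 800
  Supplier2–A1: 10 × 13 = 130
  Supplier2–A2: 20 × 9 = 180
  Supplier2–A3: 10 × 9 = 90
  Supplier3–A1: 25 × 2 = 50
Total = 800 + 130 + 180 + 90 + 50 = 1250.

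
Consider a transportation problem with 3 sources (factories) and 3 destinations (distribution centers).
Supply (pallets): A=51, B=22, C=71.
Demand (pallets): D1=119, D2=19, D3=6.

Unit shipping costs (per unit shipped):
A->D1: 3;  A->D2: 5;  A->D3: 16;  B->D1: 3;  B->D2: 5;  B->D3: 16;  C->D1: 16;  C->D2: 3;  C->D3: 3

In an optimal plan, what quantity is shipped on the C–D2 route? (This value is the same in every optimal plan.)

19

Optimal shipments:
  A to D1: 51 pallets
  B to D1: 22 pallets
  C to D1: 46 pallets
  C to D2: 19 pallets
  C to D3: 6 pallets
Total cost = 1030.
So C→D2 carries 19 pallets.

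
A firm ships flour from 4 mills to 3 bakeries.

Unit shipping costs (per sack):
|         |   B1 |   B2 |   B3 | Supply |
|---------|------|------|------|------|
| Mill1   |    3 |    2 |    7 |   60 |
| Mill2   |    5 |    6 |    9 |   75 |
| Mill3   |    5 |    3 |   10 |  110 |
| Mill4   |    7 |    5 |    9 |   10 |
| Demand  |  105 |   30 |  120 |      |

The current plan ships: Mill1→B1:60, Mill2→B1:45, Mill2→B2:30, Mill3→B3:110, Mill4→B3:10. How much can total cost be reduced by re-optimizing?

200

Current plan cost = 60·3 + 45·5 + 30·6 + 110·10 + 10·9 = 1775.
Optimal plan:
  Mill1–B1: 25 × 3 = 75
  Mill1–B3: 35 × 7 = 245
  Mill2–B3: 75 × 9 = 675
  Mill3–B1: 80 × 5 = 400
  Mill3–B2: 30 × 3 = 90
  Mill4–B3: 10 × 9 = 90
Optimal cost = 1575.
Saving = 1775 − 1575 = 200.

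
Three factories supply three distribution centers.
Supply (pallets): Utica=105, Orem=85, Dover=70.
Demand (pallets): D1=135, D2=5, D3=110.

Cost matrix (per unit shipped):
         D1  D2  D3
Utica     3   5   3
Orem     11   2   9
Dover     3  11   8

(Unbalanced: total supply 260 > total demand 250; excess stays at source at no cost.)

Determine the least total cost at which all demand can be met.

A cheapest plan:
  Utica->D1: 65 × 3 = 195
  Utica->D3: 40 × 3 = 120
  Orem->D2: 5 × 2 = 10
  Orem->D3: 70 × 9 = 630
  Dover->D1: 70 × 3 = 210
Total = 195 + 120 + 10 + 630 + 210 = 1165.

1165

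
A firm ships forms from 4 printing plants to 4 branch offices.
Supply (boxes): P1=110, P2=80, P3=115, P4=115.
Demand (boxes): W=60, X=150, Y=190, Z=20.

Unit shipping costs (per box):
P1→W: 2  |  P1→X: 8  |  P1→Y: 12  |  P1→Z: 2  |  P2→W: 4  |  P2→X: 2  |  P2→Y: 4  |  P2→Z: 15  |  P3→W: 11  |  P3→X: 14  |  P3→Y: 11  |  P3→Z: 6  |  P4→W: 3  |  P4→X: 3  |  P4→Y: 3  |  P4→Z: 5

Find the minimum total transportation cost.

2170

Optimal allocation:
  P1->W: 60 × 2 = 120
  P1->X: 30 × 8 = 240
  P1->Z: 20 × 2 = 40
  P2->X: 80 × 2 = 160
  P3->Y: 115 × 11 = 1265
  P4->X: 40 × 3 = 120
  P4->Y: 75 × 3 = 225
Total = 120 + 240 + 40 + 160 + 1265 + 120 + 225 = 2170.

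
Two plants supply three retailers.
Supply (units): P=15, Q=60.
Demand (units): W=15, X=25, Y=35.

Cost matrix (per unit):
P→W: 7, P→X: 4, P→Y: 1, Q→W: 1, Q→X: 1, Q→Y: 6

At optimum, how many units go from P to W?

Optimal shipments:
  P->Y: 15 × 1 = 15
  Q->W: 15 × 1 = 15
  Q->X: 25 × 1 = 25
  Q->Y: 20 × 6 = 120
Total cost = 175.
The route P→W is not used.

0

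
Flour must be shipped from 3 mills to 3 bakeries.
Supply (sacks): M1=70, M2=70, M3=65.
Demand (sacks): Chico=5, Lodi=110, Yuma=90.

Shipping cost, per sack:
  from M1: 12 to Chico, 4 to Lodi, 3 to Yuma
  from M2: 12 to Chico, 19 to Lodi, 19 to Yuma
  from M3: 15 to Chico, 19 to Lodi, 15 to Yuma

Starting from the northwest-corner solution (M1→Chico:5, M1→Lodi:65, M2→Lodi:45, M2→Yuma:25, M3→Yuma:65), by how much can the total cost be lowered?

100

Current plan cost = 5·12 + 65·4 + 45·19 + 25·19 + 65·15 = 2625.
Optimal plan:
  M1–Lodi: 45 sacks
  M1–Yuma: 25 sacks
  M2–Chico: 5 sacks
  M2–Lodi: 65 sacks
  M3–Yuma: 65 sacks
Optimal cost = 2525.
Saving = 2625 − 2525 = 100.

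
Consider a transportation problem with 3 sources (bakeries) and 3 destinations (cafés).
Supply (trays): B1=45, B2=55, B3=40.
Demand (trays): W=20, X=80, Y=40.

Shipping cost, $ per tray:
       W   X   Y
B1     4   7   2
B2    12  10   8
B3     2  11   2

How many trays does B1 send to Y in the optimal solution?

Solving gives:
  B1–X: 25 × $7 = $175
  B1–Y: 20 × $2 = $40
  B2–X: 55 × $10 = $550
  B3–W: 20 × $2 = $40
  B3–Y: 20 × $2 = $40
Total cost = $845.
So B1→Y carries 20 trays.

20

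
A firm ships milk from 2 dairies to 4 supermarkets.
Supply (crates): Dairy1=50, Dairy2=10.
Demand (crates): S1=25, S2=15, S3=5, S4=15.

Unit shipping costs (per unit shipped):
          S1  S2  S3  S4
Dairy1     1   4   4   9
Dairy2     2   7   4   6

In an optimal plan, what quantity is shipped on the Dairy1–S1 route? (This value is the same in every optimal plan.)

25

Optimal shipments:
  Dairy1->S1: 25 × 1 = 25
  Dairy1->S2: 15 × 4 = 60
  Dairy1->S3: 5 × 4 = 20
  Dairy1->S4: 5 × 9 = 45
  Dairy2->S4: 10 × 6 = 60
Total cost = 210.
So Dairy1→S1 carries 25 crates.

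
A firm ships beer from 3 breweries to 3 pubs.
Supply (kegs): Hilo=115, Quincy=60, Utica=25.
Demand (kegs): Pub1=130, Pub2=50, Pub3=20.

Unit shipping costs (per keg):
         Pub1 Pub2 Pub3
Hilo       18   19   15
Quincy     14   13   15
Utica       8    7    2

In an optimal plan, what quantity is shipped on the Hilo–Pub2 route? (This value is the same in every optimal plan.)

0

The minimum-cost plan:
  Hilo→Pub1: 115 × 18 = 2070
  Quincy→Pub1: 15 × 14 = 210
  Quincy→Pub2: 45 × 13 = 585
  Utica→Pub2: 5 × 7 = 35
  Utica→Pub3: 20 × 2 = 40
Total cost = 2940.
The route Hilo→Pub2 is not used.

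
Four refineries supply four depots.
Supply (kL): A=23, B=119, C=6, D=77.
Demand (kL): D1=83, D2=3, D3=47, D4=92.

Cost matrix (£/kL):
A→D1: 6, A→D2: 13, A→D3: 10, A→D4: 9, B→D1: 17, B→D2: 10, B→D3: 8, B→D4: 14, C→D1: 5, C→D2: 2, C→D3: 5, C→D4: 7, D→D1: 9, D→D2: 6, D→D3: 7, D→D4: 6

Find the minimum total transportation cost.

One minimum-cost allocation:
  A->D1: 23 kL
  B->D2: 3 kL
  B->D3: 47 kL
  B->D4: 69 kL
  C->D1: 6 kL
  D->D1: 54 kL
  D->D4: 23 kL
Total cost = £2164.

2164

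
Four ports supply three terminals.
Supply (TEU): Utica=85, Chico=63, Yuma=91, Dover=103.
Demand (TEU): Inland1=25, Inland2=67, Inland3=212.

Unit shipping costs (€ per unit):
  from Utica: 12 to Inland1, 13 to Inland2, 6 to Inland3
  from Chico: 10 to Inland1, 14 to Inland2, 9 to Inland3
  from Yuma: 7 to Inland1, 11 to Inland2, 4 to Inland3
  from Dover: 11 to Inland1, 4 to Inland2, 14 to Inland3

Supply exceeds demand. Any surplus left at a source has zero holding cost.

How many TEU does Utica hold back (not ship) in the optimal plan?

0

Minimum-cost shipments:
  Utica→Inland3: 85 × €6 = €510
  Chico→Inland1: 25 × €10 = €250
  Chico→Inland3: 36 × €9 = €324
  Yuma→Inland3: 91 × €4 = €364
  Dover→Inland2: 67 × €4 = €268
Total cost = €1716.
Utica ships 85 of its 85, leaving 0.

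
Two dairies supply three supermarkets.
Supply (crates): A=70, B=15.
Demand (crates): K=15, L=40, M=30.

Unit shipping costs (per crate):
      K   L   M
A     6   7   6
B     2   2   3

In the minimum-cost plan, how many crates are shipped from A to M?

30

The minimum-cost plan:
  A–K: 15 × 6 = 90
  A–L: 25 × 7 = 175
  A–M: 30 × 6 = 180
  B–L: 15 × 2 = 30
Total cost = 475.
So A→M carries 30 crates.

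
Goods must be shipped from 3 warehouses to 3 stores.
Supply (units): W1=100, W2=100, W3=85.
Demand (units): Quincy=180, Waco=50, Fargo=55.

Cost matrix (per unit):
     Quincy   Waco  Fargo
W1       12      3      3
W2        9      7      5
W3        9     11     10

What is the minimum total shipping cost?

1945

Optimal allocation:
  W1→Waco: 50 × 3 = 150
  W1→Fargo: 50 × 3 = 150
  W2→Quincy: 95 × 9 = 855
  W2→Fargo: 5 × 5 = 25
  W3→Quincy: 85 × 9 = 765
Total = 150 + 150 + 855 + 25 + 765 = 1945.
(Supply check: W1 ships 100; W2 ships 100; W3 ships 85.)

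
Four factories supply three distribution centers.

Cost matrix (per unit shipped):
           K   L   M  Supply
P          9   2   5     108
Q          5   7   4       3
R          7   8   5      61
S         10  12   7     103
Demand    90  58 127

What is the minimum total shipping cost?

One minimum-cost allocation:
  P to L: 58 × 2 = 116
  P to M: 50 × 5 = 250
  Q to K: 3 × 5 = 15
  R to K: 61 × 7 = 427
  S to K: 26 × 10 = 260
  S to M: 77 × 7 = 539
Total = 116 + 250 + 15 + 427 + 260 + 539 = 1607.

1607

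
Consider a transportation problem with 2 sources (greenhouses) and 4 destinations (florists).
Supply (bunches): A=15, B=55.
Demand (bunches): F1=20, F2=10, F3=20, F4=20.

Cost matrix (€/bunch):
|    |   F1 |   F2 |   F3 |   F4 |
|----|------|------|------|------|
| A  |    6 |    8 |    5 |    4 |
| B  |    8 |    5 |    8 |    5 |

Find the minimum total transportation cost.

Optimal allocation:
  A→F3: 15 × €5 = €75
  B→F1: 20 × €8 = €160
  B→F2: 10 × €5 = €50
  B→F3: 5 × €8 = €40
  B→F4: 20 × €5 = €100
Total = 75 + 160 + 50 + 40 + 100 = €425.

425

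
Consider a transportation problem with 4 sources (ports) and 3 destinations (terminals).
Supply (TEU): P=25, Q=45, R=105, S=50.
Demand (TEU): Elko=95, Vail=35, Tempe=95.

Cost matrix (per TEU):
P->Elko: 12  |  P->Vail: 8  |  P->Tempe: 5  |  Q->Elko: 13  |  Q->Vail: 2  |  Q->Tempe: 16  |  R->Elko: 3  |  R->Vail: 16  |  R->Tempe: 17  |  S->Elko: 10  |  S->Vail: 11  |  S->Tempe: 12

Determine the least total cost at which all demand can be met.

1410

Optimal allocation:
  P–Tempe: 25 × 5 = 125
  Q–Vail: 35 × 2 = 70
  Q–Tempe: 10 × 16 = 160
  R–Elko: 95 × 3 = 285
  R–Tempe: 10 × 17 = 170
  S–Tempe: 50 × 12 = 600
Total = 125 + 70 + 160 + 285 + 170 + 600 = 1410.
(Supply check: P ships 25; Q ships 45; R ships 105; S ships 50.)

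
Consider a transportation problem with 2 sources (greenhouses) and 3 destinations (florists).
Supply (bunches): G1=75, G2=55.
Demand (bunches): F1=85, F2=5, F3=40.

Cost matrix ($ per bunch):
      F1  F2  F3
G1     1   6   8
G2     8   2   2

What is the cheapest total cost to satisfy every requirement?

245

Optimal allocation:
  G1->F1: 75 × $1 = $75
  G2->F1: 10 × $8 = $80
  G2->F2: 5 × $2 = $10
  G2->F3: 40 × $2 = $80
Total = 75 + 80 + 10 + 80 = $245.
(Supply check: G1 ships 75; G2 ships 55.)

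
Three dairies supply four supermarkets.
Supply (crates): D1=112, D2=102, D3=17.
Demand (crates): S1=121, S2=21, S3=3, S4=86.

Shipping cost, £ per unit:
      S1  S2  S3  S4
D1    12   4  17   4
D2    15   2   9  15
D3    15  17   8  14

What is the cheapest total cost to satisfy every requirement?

2147

A cheapest plan:
  D1–S1: 26 × £12 = £312
  D1–S4: 86 × £4 = £344
  D2–S1: 81 × £15 = £1215
  D2–S2: 21 × £2 = £42
  D3–S1: 14 × £15 = £210
  D3–S3: 3 × £8 = £24
Total = 312 + 344 + 1215 + 42 + 210 + 24 = £2147.
(Supply check: D1 ships 112; D2 ships 102; D3 ships 17.)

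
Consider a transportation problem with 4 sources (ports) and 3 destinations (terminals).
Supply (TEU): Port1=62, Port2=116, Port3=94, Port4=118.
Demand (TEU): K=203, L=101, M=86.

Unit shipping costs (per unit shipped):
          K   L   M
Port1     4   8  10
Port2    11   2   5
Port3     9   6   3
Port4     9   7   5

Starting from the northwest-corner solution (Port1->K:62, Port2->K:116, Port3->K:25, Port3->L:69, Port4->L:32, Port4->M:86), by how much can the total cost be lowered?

810

Current plan cost = 62·4 + 116·11 + 25·9 + 69·6 + 32·7 + 86·5 = 2817.
Optimal plan:
  Port1 to K: 62 TEU
  Port2 to L: 101 TEU
  Port2 to M: 15 TEU
  Port3 to K: 23 TEU
  Port3 to M: 71 TEU
  Port4 to K: 118 TEU
Optimal cost = 2007.
Saving = 2817 − 2007 = 810.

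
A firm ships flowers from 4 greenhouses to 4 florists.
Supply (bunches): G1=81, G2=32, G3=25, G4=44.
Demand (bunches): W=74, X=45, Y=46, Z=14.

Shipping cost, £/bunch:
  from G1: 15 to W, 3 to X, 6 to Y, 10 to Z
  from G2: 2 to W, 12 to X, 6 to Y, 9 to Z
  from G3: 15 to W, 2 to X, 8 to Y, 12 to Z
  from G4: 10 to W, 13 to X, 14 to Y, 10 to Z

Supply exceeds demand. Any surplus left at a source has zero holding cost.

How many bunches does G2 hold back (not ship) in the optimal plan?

An optimal plan:
  G1–X: 20 × £3 = £60
  G1–Y: 46 × £6 = £276
  G1–Z: 14 × £10 = £140
  G2–W: 32 × £2 = £64
  G3–X: 25 × £2 = £50
  G4–W: 42 × £10 = £420
Total cost = £1010.
G2 ships 32 of its 32, leaving 0.

0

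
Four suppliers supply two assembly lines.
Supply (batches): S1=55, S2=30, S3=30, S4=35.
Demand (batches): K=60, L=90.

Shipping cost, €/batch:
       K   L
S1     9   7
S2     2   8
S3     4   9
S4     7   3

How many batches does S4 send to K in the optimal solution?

Optimal shipments:
  S1→L: 55 × €7 = €385
  S2→K: 30 × €2 = €60
  S3→K: 30 × €4 = €120
  S4→L: 35 × €3 = €105
Total cost = €670.
The route S4→K is not used.

0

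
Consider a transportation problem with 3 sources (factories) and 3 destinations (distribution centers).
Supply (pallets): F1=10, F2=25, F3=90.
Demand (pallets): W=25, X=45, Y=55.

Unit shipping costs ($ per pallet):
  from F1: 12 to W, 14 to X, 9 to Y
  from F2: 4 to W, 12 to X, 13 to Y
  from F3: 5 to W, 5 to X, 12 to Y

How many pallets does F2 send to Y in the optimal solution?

Solving gives:
  F1 to Y: 10 × $9 = $90
  F2 to W: 25 × $4 = $100
  F3 to X: 45 × $5 = $225
  F3 to Y: 45 × $12 = $540
Total cost = $955.
The route F2→Y is not used.

0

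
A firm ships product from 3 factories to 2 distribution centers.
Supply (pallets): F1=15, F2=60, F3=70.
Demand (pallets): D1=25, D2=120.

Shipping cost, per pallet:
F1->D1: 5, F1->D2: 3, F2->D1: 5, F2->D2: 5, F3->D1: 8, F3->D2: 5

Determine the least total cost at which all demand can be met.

695

One minimum-cost allocation:
  F1 to D2: 15 × 3 = 45
  F2 to D1: 25 × 5 = 125
  F2 to D2: 35 × 5 = 175
  F3 to D2: 70 × 5 = 350
Total = 45 + 125 + 175 + 350 = 695.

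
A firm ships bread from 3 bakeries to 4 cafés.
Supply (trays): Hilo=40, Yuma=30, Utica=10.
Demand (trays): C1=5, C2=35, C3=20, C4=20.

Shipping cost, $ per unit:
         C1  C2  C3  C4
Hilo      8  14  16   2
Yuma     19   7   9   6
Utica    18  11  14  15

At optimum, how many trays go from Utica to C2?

10

The minimum-cost plan:
  Hilo–C1: 5 × $8 = $40
  Hilo–C2: 15 × $14 = $210
  Hilo–C4: 20 × $2 = $40
  Yuma–C2: 10 × $7 = $70
  Yuma–C3: 20 × $9 = $180
  Utica–C2: 10 × $11 = $110
Total cost = $650.
So Utica→C2 carries 10 trays.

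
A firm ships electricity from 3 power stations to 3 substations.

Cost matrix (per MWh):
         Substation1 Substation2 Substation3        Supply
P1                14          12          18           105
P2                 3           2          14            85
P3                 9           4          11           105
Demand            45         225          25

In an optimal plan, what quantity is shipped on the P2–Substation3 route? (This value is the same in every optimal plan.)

Solving gives:
  P1→Substation2: 80 MWh
  P1→Substation3: 25 MWh
  P2→Substation1: 45 MWh
  P2→Substation2: 40 MWh
  P3→Substation2: 105 MWh
Total cost = 2045.
The route P2→Substation3 is not used.

0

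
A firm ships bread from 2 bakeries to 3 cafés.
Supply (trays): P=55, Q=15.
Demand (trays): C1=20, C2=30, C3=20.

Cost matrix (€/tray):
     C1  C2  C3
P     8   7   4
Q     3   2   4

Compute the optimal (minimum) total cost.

375

An optimal shipping plan:
  P–C1: 5 trays
  P–C2: 30 trays
  P–C3: 20 trays
  Q–C1: 15 trays
Total cost = €375.
(Supply check: P ships 55; Q ships 15.)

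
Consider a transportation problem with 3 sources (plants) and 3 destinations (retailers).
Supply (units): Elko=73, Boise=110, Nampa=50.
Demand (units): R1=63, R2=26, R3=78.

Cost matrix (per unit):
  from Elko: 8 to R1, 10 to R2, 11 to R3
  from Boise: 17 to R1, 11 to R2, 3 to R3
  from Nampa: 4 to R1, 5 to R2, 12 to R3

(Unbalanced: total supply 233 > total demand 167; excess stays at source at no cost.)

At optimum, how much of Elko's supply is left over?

An optimal plan:
  Elko->R1: 39 × 8 = 312
  Boise->R3: 78 × 3 = 234
  Nampa->R1: 24 × 4 = 96
  Nampa->R2: 26 × 5 = 130
Total cost = 772.
Elko ships 39 of its 73, leaving 34.

34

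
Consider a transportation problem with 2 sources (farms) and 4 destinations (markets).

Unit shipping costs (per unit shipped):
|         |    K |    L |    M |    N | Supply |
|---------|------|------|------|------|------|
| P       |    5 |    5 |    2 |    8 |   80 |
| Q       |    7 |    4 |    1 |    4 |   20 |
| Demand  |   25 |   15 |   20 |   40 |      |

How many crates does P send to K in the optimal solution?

Solving gives:
  P→K: 25 × 5 = 125
  P→L: 15 × 5 = 75
  P→M: 20 × 2 = 40
  P→N: 20 × 8 = 160
  Q→N: 20 × 4 = 80
Total cost = 480.
So P→K carries 25 crates.

25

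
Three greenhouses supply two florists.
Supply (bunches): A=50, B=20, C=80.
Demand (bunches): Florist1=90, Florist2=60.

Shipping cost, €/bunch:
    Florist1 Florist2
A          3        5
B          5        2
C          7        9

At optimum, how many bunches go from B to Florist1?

The minimum-cost plan:
  A->Florist1: 50 × €3 = €150
  B->Florist2: 20 × €2 = €40
  C->Florist1: 40 × €7 = €280
  C->Florist2: 40 × €9 = €360
Total cost = €830.
The route B→Florist1 is not used.

0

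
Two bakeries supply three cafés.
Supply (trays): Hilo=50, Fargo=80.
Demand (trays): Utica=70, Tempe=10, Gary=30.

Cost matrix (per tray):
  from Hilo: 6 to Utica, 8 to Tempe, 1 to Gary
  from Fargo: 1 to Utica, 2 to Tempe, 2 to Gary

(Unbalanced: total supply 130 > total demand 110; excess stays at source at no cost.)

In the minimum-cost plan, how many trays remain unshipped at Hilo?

Minimum-cost shipments:
  Hilo to Gary: 30 × 1 = 30
  Fargo to Utica: 70 × 1 = 70
  Fargo to Tempe: 10 × 2 = 20
Total cost = 120.
Hilo ships 30 of its 50, leaving 20.

20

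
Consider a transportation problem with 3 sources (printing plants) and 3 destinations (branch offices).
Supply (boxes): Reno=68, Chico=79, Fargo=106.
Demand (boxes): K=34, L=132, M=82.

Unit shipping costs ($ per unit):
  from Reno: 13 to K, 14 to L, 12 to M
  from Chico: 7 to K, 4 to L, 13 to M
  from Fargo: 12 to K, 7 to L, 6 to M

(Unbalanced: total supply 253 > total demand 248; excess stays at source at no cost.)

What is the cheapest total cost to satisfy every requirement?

1795

A cheapest plan:
  Reno–K: 34 × $13 = $442
  Reno–M: 29 × $12 = $348
  Chico–L: 79 × $4 = $316
  Fargo–L: 53 × $7 = $371
  Fargo–M: 53 × $6 = $318
Total = 442 + 348 + 316 + 371 + 318 = $1795.
(Supply check: Reno ships 63; Chico ships 79; Fargo ships 106.)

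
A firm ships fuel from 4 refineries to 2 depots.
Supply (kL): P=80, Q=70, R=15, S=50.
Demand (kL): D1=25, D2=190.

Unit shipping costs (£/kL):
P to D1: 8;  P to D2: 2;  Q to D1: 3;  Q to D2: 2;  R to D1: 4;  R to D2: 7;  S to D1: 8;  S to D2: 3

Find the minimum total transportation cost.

A cheapest plan:
  P to D2: 80 × £2 = £160
  Q to D1: 10 × £3 = £30
  Q to D2: 60 × £2 = £120
  R to D1: 15 × £4 = £60
  S to D2: 50 × £3 = £150
Total = 160 + 30 + 120 + 60 + 150 = £520.
(Supply check: P ships 80; Q ships 70; R ships 15; S ships 50.)

520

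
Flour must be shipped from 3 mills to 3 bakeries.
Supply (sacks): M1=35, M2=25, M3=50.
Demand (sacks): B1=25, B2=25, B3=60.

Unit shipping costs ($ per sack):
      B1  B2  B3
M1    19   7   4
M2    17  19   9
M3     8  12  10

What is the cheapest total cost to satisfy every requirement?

An optimal shipping plan:
  M1->B3: 35 × $4 = $140
  M2->B3: 25 × $9 = $225
  M3->B1: 25 × $8 = $200
  M3->B2: 25 × $12 = $300
Total = 140 + 225 + 200 + 300 = $865.
(Supply check: M1 ships 35; M2 ships 25; M3 ships 50.)

865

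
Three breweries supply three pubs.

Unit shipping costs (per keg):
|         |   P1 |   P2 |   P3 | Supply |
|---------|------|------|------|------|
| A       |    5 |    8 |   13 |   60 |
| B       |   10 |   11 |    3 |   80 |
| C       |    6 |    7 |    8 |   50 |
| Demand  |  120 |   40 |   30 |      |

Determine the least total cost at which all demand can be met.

1230

A cheapest plan:
  A to P1: 60 × 5 = 300
  B to P1: 50 × 10 = 500
  B to P3: 30 × 3 = 90
  C to P1: 10 × 6 = 60
  C to P2: 40 × 7 = 280
Total = 300 + 500 + 90 + 60 + 280 = 1230.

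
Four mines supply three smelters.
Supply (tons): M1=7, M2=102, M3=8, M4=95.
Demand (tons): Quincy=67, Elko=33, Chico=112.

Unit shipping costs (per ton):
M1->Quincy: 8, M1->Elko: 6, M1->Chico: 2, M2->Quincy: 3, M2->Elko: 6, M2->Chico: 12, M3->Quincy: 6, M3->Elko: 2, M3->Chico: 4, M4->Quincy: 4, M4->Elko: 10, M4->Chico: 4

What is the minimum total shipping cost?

849

A cheapest plan:
  M1 to Chico: 7 tons
  M2 to Quincy: 67 tons
  M2 to Elko: 33 tons
  M2 to Chico: 2 tons
  M3 to Chico: 8 tons
  M4 to Chico: 95 tons
Total cost = 849.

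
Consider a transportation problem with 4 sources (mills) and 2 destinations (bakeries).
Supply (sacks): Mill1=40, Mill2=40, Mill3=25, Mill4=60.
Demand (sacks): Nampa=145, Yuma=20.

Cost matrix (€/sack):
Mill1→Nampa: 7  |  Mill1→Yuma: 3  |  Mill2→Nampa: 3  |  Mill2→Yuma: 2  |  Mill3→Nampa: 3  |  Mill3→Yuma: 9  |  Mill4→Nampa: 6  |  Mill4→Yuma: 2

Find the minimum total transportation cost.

An optimal shipping plan:
  Mill1→Nampa: 20 × €7 = €140
  Mill1→Yuma: 20 × €3 = €60
  Mill2→Nampa: 40 × €3 = €120
  Mill3→Nampa: 25 × €3 = €75
  Mill4→Nampa: 60 × €6 = €360
Total = 140 + 60 + 120 + 75 + 360 = €755.
(Supply check: Mill1 ships 40; Mill2 ships 40; Mill3 ships 25; Mill4 ships 60.)

755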